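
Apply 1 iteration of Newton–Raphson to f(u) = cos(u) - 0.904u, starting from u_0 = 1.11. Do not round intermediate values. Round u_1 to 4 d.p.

f'(u) = -sin(u) - 0.904
u_0 = 1.110000: f = -0.558778, f' = -1.799699 → u_1 = 1.110000 - (-0.558778)/(-1.799699) = 0.799516

0.7995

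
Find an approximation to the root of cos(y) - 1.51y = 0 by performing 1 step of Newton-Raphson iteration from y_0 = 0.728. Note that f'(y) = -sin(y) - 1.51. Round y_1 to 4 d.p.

0.5658

y_0 = 0.728000: f = -0.352773, f' = -2.175378 → y_1 = 0.728000 - (-0.352773)/(-2.175378) = 0.565834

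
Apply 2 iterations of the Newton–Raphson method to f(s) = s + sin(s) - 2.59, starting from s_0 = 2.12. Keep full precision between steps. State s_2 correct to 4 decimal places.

1.5612

f'(s) = 1 + cos(s)
s_0 = 2.120000: f = 0.382940, f' = 0.477992 → s_1 = 2.120000 - (0.382940)/(0.477992) = 1.318856
s_1 = 1.318856: f = -0.302714, f' = 1.249284 → s_2 = 1.318856 - (-0.302714)/(1.249284) = 1.561166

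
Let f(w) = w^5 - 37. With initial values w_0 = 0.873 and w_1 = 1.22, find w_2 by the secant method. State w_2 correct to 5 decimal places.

f(w_0) = -36.492926, f(w_1) = -34.297292
w_2 = 1.220000 - (-34.297292)·(1.220000 - 0.873000)/(-34.297292 - (-36.492926)) = 6.640375; f(w_2) = 12874.088955

6.64037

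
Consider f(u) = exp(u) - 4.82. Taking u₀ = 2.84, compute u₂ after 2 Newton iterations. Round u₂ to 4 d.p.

f'(u) = exp(u)
u_0 = 2.840000: f = 12.295766, f' = 17.115766 → u_1 = 2.840000 - (12.295766)/(17.115766) = 2.121612
u_1 = 2.121612: f = 3.524576, f' = 8.344576 → u_2 = 2.121612 - (3.524576)/(8.344576) = 1.699232

1.6992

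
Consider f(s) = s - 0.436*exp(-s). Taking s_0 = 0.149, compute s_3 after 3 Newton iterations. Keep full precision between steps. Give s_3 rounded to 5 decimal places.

0.31742

Newton update: s ← s − f(s)/f'(s).
f'(s) = 1 + 0.436*exp(-s)
s_0 = 0.149000: f = -0.226644, f' = 1.375644 → s_1 = 0.149000 - (-0.226644)/(1.375644) = 0.313755
s_1 = 0.313755: f = -0.004829, f' = 1.318584 → s_2 = 0.313755 - (-0.004829)/(1.318584) = 0.317418
s_2 = 0.317418: f = -0.000002, f' = 1.317420 → s_3 = 0.317418 - (-0.000002)/(1.317420) = 0.317419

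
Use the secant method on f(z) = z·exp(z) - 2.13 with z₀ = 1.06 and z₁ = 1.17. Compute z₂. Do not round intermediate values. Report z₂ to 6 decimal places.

f(z_0) = 0.929553, f(z_1) = 1.639731
z_2 = 1.170000 - (1.639731)·(1.170000 - 1.060000)/(1.639731 - (0.929553)) = 0.916021; f(z_2) = 0.159434

0.916021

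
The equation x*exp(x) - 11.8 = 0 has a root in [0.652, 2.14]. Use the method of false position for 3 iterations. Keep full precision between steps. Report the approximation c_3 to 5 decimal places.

1.84234

False-position update: c = (a·f(b) − b·f(a))/(f(b) − f(a)); replace the endpoint whose sign matches f(c).
f(0.652000) = -10.548567, f(2.140000) = 6.388797
step 1: c = 1.578724, f(c) = -4.145134 < 0 → new bracket [1.578724, 2.140000]
step 2: c = 1.799588, f(c) = -0.917611 < 0 → new bracket [1.799588, 2.140000]
step 3: c = 1.842340, f(c) = -0.172453 < 0 → new bracket [1.842340, 2.140000]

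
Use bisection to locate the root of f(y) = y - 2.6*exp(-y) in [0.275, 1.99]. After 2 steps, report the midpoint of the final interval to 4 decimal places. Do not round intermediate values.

0.9181

f(0.275000) = -1.699888, f(1.990000) = 1.634592 (opposite signs)
step 1: m = 1.132500, f(m) = 0.294711 > 0 → root in [0.275000, 1.132500]
step 2: m = 0.703750, f(m) = -0.582539 < 0 → root in [0.703750, 1.132500]
Midpoint of [0.703750, 1.132500] = 0.918125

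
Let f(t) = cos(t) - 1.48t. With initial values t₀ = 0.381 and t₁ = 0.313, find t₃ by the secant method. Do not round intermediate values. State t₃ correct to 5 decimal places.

0.56845

f(t_0) = 0.364413, f(t_1) = 0.488174
t_2 = 0.313000 - (0.488174)·(0.313000 - 0.381000)/(0.488174 - (0.364413)) = 0.581226; f(t_2) = -0.024424
t_3 = 0.581226 - (-0.024424)·(0.581226 - 0.313000)/(-0.024424 - (0.488174)) = 0.568446; f(t_3) = 0.001439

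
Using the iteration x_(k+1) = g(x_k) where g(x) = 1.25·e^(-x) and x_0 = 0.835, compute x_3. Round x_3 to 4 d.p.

x_1 = g(0.835000) = 0.542343
x_2 = g(0.542343) = 0.726731
x_3 = g(0.726731) = 0.604359

0.6044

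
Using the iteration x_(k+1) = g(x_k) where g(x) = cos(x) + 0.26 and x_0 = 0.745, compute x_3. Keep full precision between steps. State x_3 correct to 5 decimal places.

x_1 = g(0.745000) = 0.995088
x_2 = g(0.995088) = 0.804429
x_3 = g(0.804429) = 0.953523

0.95352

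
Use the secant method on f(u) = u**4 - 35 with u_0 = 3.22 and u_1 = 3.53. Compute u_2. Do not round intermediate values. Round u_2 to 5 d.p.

2.74950

f(u_0) = 72.503719, f(u_1) = 120.274029
u_2 = 3.530000 - (120.274029)·(3.530000 - 3.220000)/(120.274029 - (72.503719)) = 2.749495; f(u_2) = 22.149438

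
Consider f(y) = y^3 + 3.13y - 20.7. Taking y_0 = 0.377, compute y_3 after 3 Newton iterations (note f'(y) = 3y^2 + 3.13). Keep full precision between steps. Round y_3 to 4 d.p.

2.8984

y_0 = 0.377000: f = -19.466407, f' = 3.556387 → y_1 = 0.377000 - (-19.466407)/(3.556387) = 5.850647
y_1 = 5.850647: f = 197.880593, f' = 105.820214 → y_2 = 5.850647 - (197.880593)/(105.820214) = 3.980677
y_2 = 3.980677: f = 54.836509, f' = 50.667378 → y_3 = 3.980677 - (54.836509)/(50.667378) = 2.898393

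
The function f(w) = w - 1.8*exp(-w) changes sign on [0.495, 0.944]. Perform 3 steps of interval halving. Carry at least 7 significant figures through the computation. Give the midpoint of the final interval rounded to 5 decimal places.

0.80369

f(0.495000) = -0.602228, f(0.944000) = 0.243677 (opposite signs)
step 1: m = 0.719500, f(m) = -0.157092 < 0 → root in [0.719500, 0.944000]
step 2: m = 0.831750, f(m) = 0.048234 > 0 → root in [0.719500, 0.831750]
step 3: m = 0.775625, f(m) = -0.053124 < 0 → root in [0.775625, 0.831750]
Midpoint of [0.775625, 0.831750] = 0.803687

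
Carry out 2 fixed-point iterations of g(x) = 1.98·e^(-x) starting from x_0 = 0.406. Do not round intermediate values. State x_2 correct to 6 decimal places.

x_1 = g(0.406000) = 1.319294
x_2 = g(1.319294) = 0.529301

0.529301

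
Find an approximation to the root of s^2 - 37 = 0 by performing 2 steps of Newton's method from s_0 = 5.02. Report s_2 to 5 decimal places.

f'(s) = 2s
s_0 = 5.020000: f = -11.799600, f' = 10.040000 → s_1 = 5.020000 - (-11.799600)/(10.040000) = 6.195259
s_1 = 6.195259: f = 1.381234, f' = 12.390518 → s_2 = 6.195259 - (1.381234)/(12.390518) = 6.083784

6.08378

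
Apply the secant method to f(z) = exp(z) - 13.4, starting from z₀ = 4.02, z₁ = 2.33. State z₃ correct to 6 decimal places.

Secant update: z_(k+1) = z_k − f(z_k)·(z_k − z_(k-1))/(f(z_k) − f(z_(k-1))).
f(z_0) = 42.301106, f(z_1) = -3.122058
z_2 = 2.330000 - (-3.122058)·(2.330000 - 4.020000)/(-3.122058 - (42.301106)) = 2.446158; f(z_2) = -1.856087
z_3 = 2.446158 - (-1.856087)·(2.446158 - 2.330000)/(-1.856087 - (-3.122058)) = 2.616462; f(z_3) = 0.287215

2.616462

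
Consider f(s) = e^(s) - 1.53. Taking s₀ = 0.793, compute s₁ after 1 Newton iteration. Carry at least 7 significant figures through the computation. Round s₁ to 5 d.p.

Newton update: s ← s − f(s)/f'(s).
f'(s) = e^(s)
s_0 = 0.793000: f = 0.680017, f' = 2.210017 → s_1 = 0.793000 - (0.680017)/(2.210017) = 0.485303

0.48530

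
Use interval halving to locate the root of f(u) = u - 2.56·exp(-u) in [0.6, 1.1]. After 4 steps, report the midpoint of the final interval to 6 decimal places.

0.959375

f(0.600000) = -0.804958, f(1.100000) = 0.247850 (opposite signs)
step 1: m = 0.850000, f(m) = -0.244182 < 0 → root in [0.850000, 1.100000]
step 2: m = 0.975000, f(m) = 0.009388 > 0 → root in [0.850000, 0.975000]
step 3: m = 0.912500, f(m) = -0.115389 < 0 → root in [0.912500, 0.975000]
step 4: m = 0.943750, f(m) = -0.052514 < 0 → root in [0.943750, 0.975000]
Midpoint of [0.943750, 0.975000] = 0.959375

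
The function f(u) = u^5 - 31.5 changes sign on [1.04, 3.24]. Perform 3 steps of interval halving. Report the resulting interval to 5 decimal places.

f(1.040000) = -30.283347, f(3.240000) = 325.546723 (opposite signs)
step 1: m = 2.140000, f(m) = 13.381655 > 0 → root in [1.040000, 2.140000]
step 2: m = 1.590000, f(m) = -21.337850 < 0 → root in [1.590000, 2.140000]
step 3: m = 1.865000, f(m) = -8.937138 < 0 → root in [1.865000, 2.140000]

[1.86500, 2.14000]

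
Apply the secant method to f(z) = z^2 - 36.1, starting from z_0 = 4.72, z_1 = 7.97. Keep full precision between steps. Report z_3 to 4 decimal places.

5.9800

f(z_0) = -13.821600, f(z_1) = 27.420900
z_2 = 7.970000 - (27.420900)·(7.970000 - 4.720000)/(27.420900 - (-13.821600)) = 5.809173; f(z_2) = -2.353514
z_3 = 5.809173 - (-2.353514)·(5.809173 - 7.970000)/(-2.353514 - (27.420900)) = 5.979975; f(z_3) = -0.339901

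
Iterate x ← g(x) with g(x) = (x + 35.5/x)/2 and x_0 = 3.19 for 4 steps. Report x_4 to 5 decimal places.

x_1 = g(3.190000) = 7.159263
x_2 = g(7.159263) = 6.058937
x_3 = g(6.058937) = 5.959025
x_4 = g(5.959025) = 5.958188

5.95819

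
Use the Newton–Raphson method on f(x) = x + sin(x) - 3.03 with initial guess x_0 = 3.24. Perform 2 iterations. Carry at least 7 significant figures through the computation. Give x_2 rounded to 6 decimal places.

-4.375878

f'(x) = 1 + cos(x)
x_0 = 3.240000: f = 0.111751, f' = 0.004838 → x_1 = 3.240000 - (0.111751)/(0.004838) = -19.858217
x_1 = -19.858217: f = -23.734336, f' = 1.532994 → x_2 = -19.858217 - (-23.734336)/(1.532994) = -4.375878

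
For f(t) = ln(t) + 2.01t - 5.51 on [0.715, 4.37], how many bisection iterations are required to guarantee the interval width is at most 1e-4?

16

Initial width b − a = 4.37 − 0.715 = 3.655000.
After n steps the width is (b−a)/2^n; need (b−a)/2^n ≤ 1e-4.
So n ≥ log₂(3.655000/1e-4) = log₂(36550.0000) ≈ 15.1576.
Hence n = 16.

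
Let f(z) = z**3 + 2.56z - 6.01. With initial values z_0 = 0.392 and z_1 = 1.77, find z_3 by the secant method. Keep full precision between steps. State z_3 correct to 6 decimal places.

f(z_0) = -4.946244, f(z_1) = 4.066433
z_2 = 1.770000 - (4.066433)·(1.770000 - 0.392000)/(4.066433 - (-4.946244)) = 1.148260; f(z_2) = -1.556475
z_3 = 1.148260 - (-1.556475)·(1.148260 - 1.770000)/(-1.556475 - (4.066433)) = 1.320363; f(z_3) = -0.328002

1.320363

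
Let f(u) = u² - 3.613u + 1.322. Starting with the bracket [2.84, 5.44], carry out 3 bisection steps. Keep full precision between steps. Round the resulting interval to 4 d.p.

f(2.840000) = -0.873320, f(5.440000) = 11.260880 (opposite signs)
step 1: m = 4.140000, f(m) = 3.503780 > 0 → root in [2.840000, 4.140000]
step 2: m = 3.490000, f(m) = 0.892730 > 0 → root in [2.840000, 3.490000]
step 3: m = 3.165000, f(m) = -0.095920 < 0 → root in [3.165000, 3.490000]

[3.1650, 3.4900]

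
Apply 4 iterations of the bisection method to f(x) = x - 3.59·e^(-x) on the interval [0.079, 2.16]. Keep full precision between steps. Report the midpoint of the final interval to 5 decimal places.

f(0.079000) = -3.238303, f(2.160000) = 1.745983 (opposite signs)
step 1: m = 1.119500, f(m) = -0.052430 < 0 → root in [1.119500, 2.160000]
step 2: m = 1.639750, f(m) = 0.943188 > 0 → root in [1.119500, 1.639750]
step 3: m = 1.379625, f(m) = 0.476119 > 0 → root in [1.119500, 1.379625]
step 4: m = 1.249563, f(m) = 0.220560 > 0 → root in [1.119500, 1.249563]
Midpoint of [1.119500, 1.249563] = 1.184531

1.18453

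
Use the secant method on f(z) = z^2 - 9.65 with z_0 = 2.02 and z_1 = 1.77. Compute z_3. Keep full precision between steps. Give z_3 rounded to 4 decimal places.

3.0091

f(z_0) = -5.569600, f(z_1) = -6.517100
z_2 = 1.770000 - (-6.517100)·(1.770000 - 2.020000)/(-6.517100 - (-5.569600)) = 3.489551; f(z_2) = 2.526969
z_3 = 3.489551 - (2.526969)·(3.489551 - 1.770000)/(2.526969 - (-6.517100)) = 3.009098; f(z_3) = -0.595329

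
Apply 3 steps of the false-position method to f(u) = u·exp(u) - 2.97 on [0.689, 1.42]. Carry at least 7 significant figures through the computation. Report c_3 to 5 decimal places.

False-position update: c = (a·f(b) − b·f(a))/(f(b) − f(a)); replace the endpoint whose sign matches f(c).
f(0.689000) = -1.597703, f(1.420000) = 2.904711
step 1: c = 0.948399, f(c) = -0.521639 < 0 → new bracket [0.948399, 1.420000]
step 2: c = 1.020197, f(c) = -0.140238 < 0 → new bracket [1.020197, 1.420000]
step 3: c = 1.038610, f(c) = -0.035627 < 0 → new bracket [1.038610, 1.420000]

1.03861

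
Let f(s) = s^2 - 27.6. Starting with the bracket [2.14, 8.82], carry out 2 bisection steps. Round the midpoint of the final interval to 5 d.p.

f(2.140000) = -23.020400, f(8.820000) = 50.192400 (opposite signs)
step 1: m = 5.480000, f(m) = 2.430400 > 0 → root in [2.140000, 5.480000]
step 2: m = 3.810000, f(m) = -13.083900 < 0 → root in [3.810000, 5.480000]
Midpoint of [3.810000, 5.480000] = 4.645000

4.64500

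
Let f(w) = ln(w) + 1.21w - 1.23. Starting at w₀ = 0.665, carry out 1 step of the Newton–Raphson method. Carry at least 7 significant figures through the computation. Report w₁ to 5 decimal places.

Newton update: w ← w − f(w)/f'(w).
f'(w) = 1/w + 1.21
w_0 = 0.665000: f = -0.833318, f' = 2.713759 → w_1 = 0.665000 - (-0.833318)/(2.713759) = 0.972072

0.97207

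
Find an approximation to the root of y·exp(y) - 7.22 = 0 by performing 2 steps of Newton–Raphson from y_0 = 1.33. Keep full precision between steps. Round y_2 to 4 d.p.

1.5439

f'(y) = (y + 1)·exp(y)
y_0 = 1.330000: f = -2.191212, f' = 8.809831 → y_1 = 1.330000 - (-2.191212)/(8.809831) = 1.578724
y_1 = 1.578724: f = 0.434856, f' = 12.503618 → y_2 = 1.578724 - (0.434856)/(12.503618) = 1.543945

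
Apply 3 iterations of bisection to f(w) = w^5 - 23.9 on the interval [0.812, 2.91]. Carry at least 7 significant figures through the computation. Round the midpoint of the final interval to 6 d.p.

f(0.812000) = -23.546996, f(2.910000) = 184.772368 (opposite signs)
step 1: m = 1.861000, f(m) = -1.578064 < 0 → root in [1.861000, 2.910000]
step 2: m = 2.385500, f(m) = 53.349754 > 0 → root in [1.861000, 2.385500]
step 3: m = 2.123250, f(m) = 19.252470 > 0 → root in [1.861000, 2.123250]
Midpoint of [1.861000, 2.123250] = 1.992125

1.992125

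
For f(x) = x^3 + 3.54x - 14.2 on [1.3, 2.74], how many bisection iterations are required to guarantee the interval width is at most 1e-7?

Initial width b − a = 2.74 − 1.3 = 1.440000.
After n steps the width is (b−a)/2^n; need (b−a)/2^n ≤ 1e-7.
So n ≥ log₂(1.440000/1e-7) = log₂(14400000.0000) ≈ 23.7796.
Hence n = 24.

24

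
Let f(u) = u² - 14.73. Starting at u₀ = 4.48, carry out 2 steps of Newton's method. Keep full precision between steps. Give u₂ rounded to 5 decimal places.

3.83824

f'(u) = 2u
u_0 = 4.480000: f = 5.340400, f' = 8.960000 → u_1 = 4.480000 - (5.340400)/(8.960000) = 3.883973
u_1 = 3.883973: f = 0.355248, f' = 7.767946 → u_2 = 3.883973 - (0.355248)/(7.767946) = 3.838241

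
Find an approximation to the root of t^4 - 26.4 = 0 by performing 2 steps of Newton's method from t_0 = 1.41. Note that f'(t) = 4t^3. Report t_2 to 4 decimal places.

t_0 = 1.410000: f = -22.447458, f' = 11.212884 → t_1 = 1.410000 - (-22.447458)/(11.212884) = 3.411934
t_1 = 3.411934: f = 109.119783, f' = 158.877360 → t_2 = 3.411934 - (109.119783)/(158.877360) = 2.725117

2.7251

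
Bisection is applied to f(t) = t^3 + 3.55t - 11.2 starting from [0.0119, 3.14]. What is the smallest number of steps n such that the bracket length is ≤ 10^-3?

Initial width b − a = 3.14 − 0.0119 = 3.128100.
After n steps the width is (b−a)/2^n; need (b−a)/2^n ≤ 10^-3.
So n ≥ log₂(3.128100/10^-3) = log₂(3128.1000) ≈ 11.6111.
Hence n = 12.

12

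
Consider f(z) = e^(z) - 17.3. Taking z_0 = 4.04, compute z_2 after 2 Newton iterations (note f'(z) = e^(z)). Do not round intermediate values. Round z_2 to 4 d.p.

z_0 = 4.040000: f = 39.526343, f' = 56.826343 → z_1 = 4.040000 - (39.526343)/(56.826343) = 3.344436
z_1 = 3.344436: f = 11.044593, f' = 28.344593 → z_2 = 3.344436 - (11.044593)/(28.344593) = 2.954782

2.9548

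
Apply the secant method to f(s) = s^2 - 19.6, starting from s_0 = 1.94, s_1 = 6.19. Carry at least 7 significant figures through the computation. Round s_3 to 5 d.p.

4.33286

f(s_0) = -15.836400, f(s_1) = 18.716100
s_2 = 6.190000 - (18.716100)·(6.190000 - 1.940000)/(18.716100 - (-15.836400)) = 3.887897; f(s_2) = -4.484259
s_3 = 3.887897 - (-4.484259)·(3.887897 - 6.190000)/(-4.484259 - (18.716100)) = 4.332857; f(s_3) = -0.826354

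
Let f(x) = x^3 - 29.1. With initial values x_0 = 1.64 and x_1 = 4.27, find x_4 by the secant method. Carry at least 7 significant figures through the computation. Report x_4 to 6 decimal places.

f(x_0) = -24.689056, f(x_1) = 48.754483
x_2 = 4.270000 - (48.754483)·(4.270000 - 1.640000)/(48.754483 - (-24.689056)) = 2.524111; f(x_2) = -13.018551
x_3 = 2.524111 - (-13.018551)·(2.524111 - 4.270000)/(-13.018551 - (48.754483)) = 2.892054; f(x_3) = -4.910939
x_4 = 2.892054 - (-4.910939)·(2.892054 - 2.524111)/(-4.910939 - (-13.018551)) = 3.114924; f(x_4) = 1.123328

3.114924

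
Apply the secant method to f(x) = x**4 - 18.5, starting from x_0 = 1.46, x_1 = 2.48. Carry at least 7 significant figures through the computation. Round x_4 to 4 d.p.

f(x_0) = -13.956281, f(x_1) = 19.327420
x_2 = 2.480000 - (19.327420)·(2.480000 - 1.460000)/(19.327420 - (-13.956281)) = 1.887699; f(x_2) = -5.802126
x_3 = 1.887699 - (-5.802126)·(1.887699 - 2.480000)/(-5.802126 - (19.327420)) = 2.024455; f(x_3) = -1.702983
x_4 = 2.024455 - (-1.702983)·(2.024455 - 1.887699)/(-1.702983 - (-5.802126)) = 2.081269; f(x_4) = 0.263475

2.0813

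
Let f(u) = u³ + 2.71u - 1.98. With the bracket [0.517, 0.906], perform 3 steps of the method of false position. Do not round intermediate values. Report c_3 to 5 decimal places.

False-position update: c = (a·f(b) − b·f(a))/(f(b) − f(a)); replace the endpoint whose sign matches f(c).
f(0.517000) = -0.440742, f(0.906000) = 1.218937
step 1: c = 0.620302, f(c) = -0.060304 < 0 → new bracket [0.620302, 0.906000]
step 2: c = 0.633770, f(c) = -0.007920 < 0 → new bracket [0.633770, 0.906000]
step 3: c = 0.635528, f(c) = -0.001034 < 0 → new bracket [0.635528, 0.906000]

0.63553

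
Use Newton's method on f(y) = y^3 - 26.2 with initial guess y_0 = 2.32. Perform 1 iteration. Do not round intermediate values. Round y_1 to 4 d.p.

Newton update: y ← y − f(y)/f'(y).
f'(y) = 3y^2
y_0 = 2.320000: f = -13.712832, f' = 16.147200 → y_1 = 2.320000 - (-13.712832)/(16.147200) = 3.169239

3.1692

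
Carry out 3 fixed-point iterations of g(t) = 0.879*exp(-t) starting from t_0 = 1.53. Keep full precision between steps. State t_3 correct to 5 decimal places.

t_1 = g(1.530000) = 0.190335
t_2 = g(0.190335) = 0.726654
t_3 = g(0.726654) = 0.425018

0.42502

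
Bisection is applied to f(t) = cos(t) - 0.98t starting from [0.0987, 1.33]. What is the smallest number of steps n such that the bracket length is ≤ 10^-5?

17

Initial width b − a = 1.33 − 0.0987 = 1.231300.
After n steps the width is (b−a)/2^n; need (b−a)/2^n ≤ 10^-5.
So n ≥ log₂(1.231300/10^-5) = log₂(123130.0000) ≈ 16.9098.
Hence n = 17.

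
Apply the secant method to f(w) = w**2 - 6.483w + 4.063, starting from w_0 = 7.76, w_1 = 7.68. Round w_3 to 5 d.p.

f(w_0) = 13.972520, f(w_1) = 13.255960
w_2 = 7.680000 - (13.255960)·(7.680000 - 7.760000)/(13.255960 - (13.972520)) = 6.200045; f(w_2) = 2.308664
w_3 = 6.200045 - (2.308664)·(6.200045 - 7.680000)/(2.308664 - (13.255960)) = 5.887938; f(w_3) = 0.559314

5.88794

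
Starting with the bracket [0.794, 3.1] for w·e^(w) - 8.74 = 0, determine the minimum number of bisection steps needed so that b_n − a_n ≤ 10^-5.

18

Initial width b − a = 3.1 − 0.794 = 2.306000.
After n steps the width is (b−a)/2^n; need (b−a)/2^n ≤ 10^-5.
So n ≥ log₂(2.306000/10^-5) = log₂(230600.0000) ≈ 17.8150.
Hence n = 18.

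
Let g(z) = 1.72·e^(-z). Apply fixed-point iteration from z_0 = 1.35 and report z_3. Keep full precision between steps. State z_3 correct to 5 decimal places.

0.57183

z_1 = g(1.350000) = 0.445893
z_2 = g(0.445893) = 1.101234
z_3 = g(1.101234) = 0.571832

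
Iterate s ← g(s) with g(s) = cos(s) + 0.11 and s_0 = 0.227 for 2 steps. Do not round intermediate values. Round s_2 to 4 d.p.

s_1 = g(0.227000) = 1.084346
s_2 = g(1.084346) = 0.577491

0.5775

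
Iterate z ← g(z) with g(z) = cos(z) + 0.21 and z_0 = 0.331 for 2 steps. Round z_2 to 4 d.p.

0.6133

z_1 = g(0.331000) = 1.155718
z_2 = g(1.155718) = 0.613262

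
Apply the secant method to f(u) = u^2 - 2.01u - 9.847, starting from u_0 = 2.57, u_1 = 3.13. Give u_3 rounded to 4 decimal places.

f(u_0) = -8.407800, f(u_1) = -6.341400
u_2 = 3.130000 - (-6.341400)·(3.130000 - 2.570000)/(-6.341400 - (-8.407800)) = 4.848537; f(u_2) = 3.915748
u_3 = 4.848537 - (3.915748)·(4.848537 - 3.130000)/(3.915748 - (-6.341400)) = 4.192471; f(u_3) = -0.697050

4.1925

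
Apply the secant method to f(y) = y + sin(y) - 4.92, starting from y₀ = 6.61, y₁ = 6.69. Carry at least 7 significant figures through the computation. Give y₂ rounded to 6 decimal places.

f(y_0) = 2.011028, f(y_1) = 2.165686
y_2 = 6.690000 - (2.165686)·(6.690000 - 6.610000)/(2.165686 - (2.011028)) = 5.569755; f(y_2) = -0.004676

5.569755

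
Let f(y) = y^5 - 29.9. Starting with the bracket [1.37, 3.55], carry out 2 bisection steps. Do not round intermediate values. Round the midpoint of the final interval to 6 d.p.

2.187500

f(1.370000) = -25.073828, f(3.550000) = 533.921672 (opposite signs)
step 1: m = 2.460000, f(m) = 60.189782 > 0 → root in [1.370000, 2.460000]
step 2: m = 1.915000, f(m) = -4.146047 < 0 → root in [1.915000, 2.460000]
Midpoint of [1.915000, 2.460000] = 2.187500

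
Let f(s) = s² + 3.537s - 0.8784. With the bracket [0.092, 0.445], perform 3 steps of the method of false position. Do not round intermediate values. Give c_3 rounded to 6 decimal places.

0.232979

False-position update: c = (a·f(b) − b·f(a))/(f(b) − f(a)); replace the endpoint whose sign matches f(c).
f(0.092000) = -0.544532, f(0.445000) = 0.893590
step 1: c = 0.225660, f(c) = -0.029317 < 0 → new bracket [0.225660, 0.445000]
step 2: c = 0.232628, f(c) = -0.001480 < 0 → new bracket [0.232628, 0.445000]
step 3: c = 0.232979, f(c) = -0.000074 < 0 → new bracket [0.232979, 0.445000]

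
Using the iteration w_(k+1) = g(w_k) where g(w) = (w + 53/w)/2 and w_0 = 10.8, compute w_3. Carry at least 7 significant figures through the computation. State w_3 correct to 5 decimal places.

w_1 = g(10.800000) = 7.853704
w_2 = g(7.853704) = 7.301056
w_3 = g(7.301056) = 7.280140

7.28014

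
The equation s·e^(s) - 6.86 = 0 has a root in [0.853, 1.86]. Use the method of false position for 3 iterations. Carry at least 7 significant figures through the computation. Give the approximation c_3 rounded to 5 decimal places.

False-position update: c = (a·f(b) − b·f(a))/(f(b) − f(a)); replace the endpoint whose sign matches f(c).
f(0.853000) = -4.858285, f(1.860000) = 5.088150
step 1: c = 1.344864, f(c) = -1.698863 < 0 → new bracket [1.344864, 1.860000]
step 2: c = 1.473808, f(c) = -0.425606 < 0 → new bracket [1.473808, 1.860000]
step 3: c = 1.503618, f(c) = -0.096825 < 0 → new bracket [1.503618, 1.860000]

1.50362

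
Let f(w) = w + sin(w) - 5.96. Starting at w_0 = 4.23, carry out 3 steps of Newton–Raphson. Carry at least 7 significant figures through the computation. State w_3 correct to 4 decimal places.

Newton update: w ← w − f(w)/f'(w).
f'(w) = 1 + cos(w)
w_0 = 4.230000: f = -2.615889, f' = 0.536103 → w_1 = 4.230000 - (-2.615889)/(0.536103) = 9.109451
w_1 = 9.109451: f = 3.459578, f' = 0.049305 → w_2 = 9.109451 - (3.459578)/(0.049305) = -61.057687
w_2 = -61.057687: f = -66.038296, f' = 0.798030 → w_3 = -61.057687 - (-66.038296)/(0.798030) = 21.694001

21.6940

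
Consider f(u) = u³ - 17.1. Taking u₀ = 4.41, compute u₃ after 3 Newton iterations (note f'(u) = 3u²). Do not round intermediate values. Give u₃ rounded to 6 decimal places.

u_0 = 4.410000: f = 68.666121, f' = 58.344300 → u_1 = 4.410000 - (68.666121)/(58.344300) = 3.233088
u_1 = 3.233088: f = 16.695002, f' = 31.358569 → u_2 = 3.233088 - (16.695002)/(31.358569) = 2.700697
u_2 = 2.700697: f = 2.598254, f' = 21.881298 → u_3 = 2.700697 - (2.598254)/(21.881298) = 2.581954

2.581954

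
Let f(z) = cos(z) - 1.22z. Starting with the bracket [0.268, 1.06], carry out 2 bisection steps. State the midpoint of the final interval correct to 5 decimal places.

f(0.268000) = 0.637342, f(1.060000) = -0.804328 (opposite signs)
step 1: m = 0.664000, f(m) = -0.022547 < 0 → root in [0.268000, 0.664000]
step 2: m = 0.466000, f(m) = 0.324853 > 0 → root in [0.466000, 0.664000]
Midpoint of [0.466000, 0.664000] = 0.565000

0.56500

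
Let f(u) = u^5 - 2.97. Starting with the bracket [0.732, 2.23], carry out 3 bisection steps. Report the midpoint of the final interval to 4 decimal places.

1.2001

f(0.732000) = -2.759837, f(2.230000) = 52.177308 (opposite signs)
step 1: m = 1.481000, f(m) = 4.154843 > 0 → root in [0.732000, 1.481000]
step 2: m = 1.106500, f(m) = -1.311341 < 0 → root in [1.106500, 1.481000]
step 3: m = 1.293750, f(m) = 0.654531 > 0 → root in [1.106500, 1.293750]
Midpoint of [1.106500, 1.293750] = 1.200125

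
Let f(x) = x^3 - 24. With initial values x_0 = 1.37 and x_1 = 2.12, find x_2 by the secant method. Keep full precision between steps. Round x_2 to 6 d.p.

Secant update: x_(k+1) = x_k − f(x_k)·(x_k − x_(k-1))/(f(x_k) − f(x_(k-1))).
f(x_0) = -21.428647, f(x_1) = -14.471872
x_2 = 2.120000 - (-14.471872)·(2.120000 - 1.370000)/(-14.471872 - (-21.428647)) = 3.680192; f(x_2) = 25.843829

3.680192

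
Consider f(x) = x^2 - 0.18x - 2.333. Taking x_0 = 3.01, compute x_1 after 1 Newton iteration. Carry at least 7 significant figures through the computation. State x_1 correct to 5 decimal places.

1.95087

f'(x) = 2x - 0.18
x_0 = 3.010000: f = 6.185300, f' = 5.840000 → x_1 = 3.010000 - (6.185300)/(5.840000) = 1.950873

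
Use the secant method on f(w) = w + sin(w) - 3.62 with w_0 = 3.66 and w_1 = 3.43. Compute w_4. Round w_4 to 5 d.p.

f(w_0) = -0.455497, f(w_1) = -0.474426
w_2 = 3.430000 - (-0.474426)·(3.430000 - 3.660000)/(-0.474426 - (-0.455497)) = 9.194791; f(w_2) = 5.802756
w_3 = 9.194791 - (5.802756)·(9.194791 - 3.430000)/(5.802756 - (-0.474426)) = 3.865700; f(w_3) = -0.416767
w_4 = 3.865700 - (-0.416767)·(3.865700 - 9.194791)/(-0.416767 - (5.802756)) = 4.222799; f(w_4) = -0.279727

4.22280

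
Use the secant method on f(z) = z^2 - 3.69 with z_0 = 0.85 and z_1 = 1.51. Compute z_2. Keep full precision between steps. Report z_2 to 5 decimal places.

2.10742

f(z_0) = -2.967500, f(z_1) = -1.409900
z_2 = 1.510000 - (-1.409900)·(1.510000 - 0.850000)/(-1.409900 - (-2.967500)) = 2.107415; f(z_2) = 0.751199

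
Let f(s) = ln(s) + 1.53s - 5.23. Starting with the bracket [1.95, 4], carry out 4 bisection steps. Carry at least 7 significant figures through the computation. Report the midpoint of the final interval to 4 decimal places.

f(1.950000) = -1.578671, f(4.000000) = 2.276294 (opposite signs)
step 1: m = 2.975000, f(m) = 0.411994 > 0 → root in [1.950000, 2.975000]
step 2: m = 2.462500, f(m) = -0.561198 < 0 → root in [2.462500, 2.975000]
step 3: m = 2.718750, f(m) = -0.070140 < 0 → root in [2.718750, 2.975000]
step 4: m = 2.846875, f(m) = 0.171941 > 0 → root in [2.718750, 2.846875]
Midpoint of [2.718750, 2.846875] = 2.782812

2.7828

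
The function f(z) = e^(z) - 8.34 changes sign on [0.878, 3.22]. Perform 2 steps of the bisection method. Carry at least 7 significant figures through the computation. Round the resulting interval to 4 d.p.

f(0.878000) = -5.933917, f(3.220000) = 16.688120 (opposite signs)
step 1: m = 2.049000, f(m) = -0.579863 < 0 → root in [2.049000, 3.220000]
step 2: m = 2.634500, f(m) = 5.596343 > 0 → root in [2.049000, 2.634500]

[2.0490, 2.6345]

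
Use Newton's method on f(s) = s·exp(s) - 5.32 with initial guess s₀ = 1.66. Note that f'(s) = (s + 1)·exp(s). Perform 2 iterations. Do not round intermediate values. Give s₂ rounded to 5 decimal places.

s_0 = 1.660000: f = 3.410456, f' = 13.989767 → s_1 = 1.660000 - (3.410456)/(13.989767) = 1.416218
s_1 = 1.416218: f = 0.516945, f' = 9.958448 → s_2 = 1.416218 - (0.516945)/(9.958448) = 1.364308

1.36431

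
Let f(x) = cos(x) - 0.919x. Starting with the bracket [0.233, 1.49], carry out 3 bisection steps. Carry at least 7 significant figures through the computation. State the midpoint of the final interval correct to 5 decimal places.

f(0.233000) = 0.758851, f(1.490000) = -1.288602 (opposite signs)
step 1: m = 0.861500, f(m) = -0.140419 < 0 → root in [0.233000, 0.861500]
step 2: m = 0.547250, f(m) = 0.351036 > 0 → root in [0.547250, 0.861500]
step 3: m = 0.704375, f(m) = 0.114696 > 0 → root in [0.704375, 0.861500]
Midpoint of [0.704375, 0.861500] = 0.782938

0.78294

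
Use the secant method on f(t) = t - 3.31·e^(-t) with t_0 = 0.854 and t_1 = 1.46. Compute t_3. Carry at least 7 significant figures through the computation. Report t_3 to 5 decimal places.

1.09876

Secant update: t_(k+1) = t_k − f(t_k)·(t_k − t_(k-1))/(f(t_k) − f(t_(k-1))).
f(t_0) = -0.555096, f(t_1) = 0.691298
t_2 = 1.460000 - (0.691298)·(1.460000 - 0.854000)/(0.691298 - (-0.555096)) = 1.123889; f(t_2) = 0.048095
t_3 = 1.123889 - (0.048095)·(1.123889 - 1.460000)/(0.048095 - (0.691298)) = 1.098757; f(t_3) = -0.004417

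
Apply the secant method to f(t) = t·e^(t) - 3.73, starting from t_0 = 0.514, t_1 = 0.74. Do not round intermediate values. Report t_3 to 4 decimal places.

Secant update: t_(k+1) = t_k − f(t_k)·(t_k − t_(k-1))/(f(t_k) − f(t_(k-1))).
f(t_0) = -2.870610, f(t_1) = -2.179008
t_2 = 0.740000 - (-2.179008)·(0.740000 - 0.514000)/(-2.179008 - (-2.870610)) = 1.452051; f(t_2) = 2.472968
t_3 = 1.452051 - (2.472968)·(1.452051 - 0.740000)/(2.472968 - (-2.179008)) = 1.073528; f(t_3) = -0.589197

1.0735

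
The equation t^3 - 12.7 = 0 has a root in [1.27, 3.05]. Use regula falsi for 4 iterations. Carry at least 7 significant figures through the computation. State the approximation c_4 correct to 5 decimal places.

2.32694

f(1.270000) = -10.651617, f(3.050000) = 15.672625
step 1: c = 1.990244, f(c) = -4.816501 < 0 → new bracket [1.990244, 3.050000]
step 2: c = 2.239367, f(c) = -1.470099 < 0 → new bracket [2.239367, 3.050000]
step 3: c = 2.308884, f(c) = -0.391463 < 0 → new bracket [2.308884, 3.050000]
step 4: c = 2.326944, f(c) = -0.100365 < 0 → new bracket [2.326944, 3.050000]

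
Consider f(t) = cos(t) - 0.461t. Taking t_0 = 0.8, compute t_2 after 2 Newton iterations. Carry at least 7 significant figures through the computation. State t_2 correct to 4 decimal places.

1.0602

Newton update: t ← t − f(t)/f'(t).
f'(t) = -sin(t) - 0.461
t_0 = 0.800000: f = 0.327907, f' = -1.178356 → t_1 = 0.800000 - (0.327907)/(-1.178356) = 1.078275
t_1 = 1.078275: f = -0.024235, f' = -1.342143 → t_2 = 1.078275 - (-0.024235)/(-1.342143) = 1.060218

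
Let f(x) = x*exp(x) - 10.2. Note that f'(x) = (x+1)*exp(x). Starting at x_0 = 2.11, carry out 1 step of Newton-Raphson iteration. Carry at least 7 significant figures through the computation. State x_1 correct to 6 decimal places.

1.829173

Newton update: x ← x − f(x)/f'(x).
x_0 = 2.110000: f = 7.203789, f' = 25.652030 → x_1 = 2.110000 - (7.203789)/(25.652030) = 1.829173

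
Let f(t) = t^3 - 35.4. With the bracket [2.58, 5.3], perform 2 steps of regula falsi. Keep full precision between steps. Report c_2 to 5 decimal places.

False-position update: c = (a·f(b) − b·f(a))/(f(b) − f(a)); replace the endpoint whose sign matches f(c).
f(2.580000) = -18.226488, f(5.300000) = 113.477000
step 1: c = 2.956422, f(c) = -9.559606 < 0 → new bracket [2.956422, 5.300000]
step 2: c = 3.138511, f(c) = -4.484870 < 0 → new bracket [3.138511, 5.300000]

3.13851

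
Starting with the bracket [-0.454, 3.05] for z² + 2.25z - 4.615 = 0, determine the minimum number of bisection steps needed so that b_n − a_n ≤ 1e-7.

Initial width b − a = 3.05 − -0.454 = 3.504000.
After n steps the width is (b−a)/2^n; need (b−a)/2^n ≤ 1e-7.
So n ≥ log₂(3.504000/1e-7) = log₂(35040000.0000) ≈ 25.0625.
Hence n = 26.

26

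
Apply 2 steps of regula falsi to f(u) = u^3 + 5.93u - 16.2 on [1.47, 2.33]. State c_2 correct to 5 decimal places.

1.77050

f(1.470000) = -4.306377, f(2.330000) = 10.266237
step 1: c = 1.724140, f(c) = -0.850570 < 0 → new bracket [1.724140, 2.330000]
step 2: c = 1.770496, f(c) = -0.151069 < 0 → new bracket [1.770496, 2.330000]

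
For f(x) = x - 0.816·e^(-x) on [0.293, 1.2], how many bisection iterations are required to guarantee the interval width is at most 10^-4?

14

Initial width b − a = 1.2 − 0.293 = 0.907000.
After n steps the width is (b−a)/2^n; need (b−a)/2^n ≤ 10^-4.
So n ≥ log₂(0.907000/10^-4) = log₂(9070.0000) ≈ 13.1469.
Hence n = 14.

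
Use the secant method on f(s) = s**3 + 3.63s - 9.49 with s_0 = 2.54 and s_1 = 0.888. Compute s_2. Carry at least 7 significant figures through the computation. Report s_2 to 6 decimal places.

Secant update: s_(k+1) = s_k − f(s_k)·(s_k − s_(k-1))/(f(s_k) − f(s_(k-1))).
f(s_0) = 16.117264, f(s_1) = -5.566333
s_2 = 0.888000 - (-5.566333)·(0.888000 - 2.540000)/(-5.566333 - (16.117264)) = 1.312080; f(s_2) = -2.468332

1.312080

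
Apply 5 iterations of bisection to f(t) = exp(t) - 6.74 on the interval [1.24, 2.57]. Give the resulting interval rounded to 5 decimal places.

f(1.240000) = -3.284387, f(2.570000) = 6.325824 (opposite signs)
step 1: m = 1.905000, f(m) = -0.020592 < 0 → root in [1.905000, 2.570000]
step 2: m = 2.237500, f(m) = 2.629877 > 0 → root in [1.905000, 2.237500]
step 3: m = 2.071250, f(m) = 1.194735 > 0 → root in [1.905000, 2.071250]
step 4: m = 1.988125, f(m) = 0.561830 > 0 → root in [1.905000, 1.988125]
step 5: m = 1.946562, f(m) = 0.264568 > 0 → root in [1.905000, 1.946562]

[1.90500, 1.94656]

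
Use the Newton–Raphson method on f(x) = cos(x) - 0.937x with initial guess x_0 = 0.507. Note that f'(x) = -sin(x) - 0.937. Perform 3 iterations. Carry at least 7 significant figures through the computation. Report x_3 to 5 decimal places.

0.76781

x_0 = 0.507000: f = 0.399146, f' = -1.422557 → x_1 = 0.507000 - (0.399146)/(-1.422557) = 0.787584
x_1 = 0.787584: f = -0.032406, f' = -1.645650 → x_2 = 0.787584 - (-0.032406)/(-1.645650) = 0.767892
x_2 = 0.767892: f = -0.000138, f' = -1.631620 → x_3 = 0.767892 - (-0.000138)/(-1.631620) = 0.767807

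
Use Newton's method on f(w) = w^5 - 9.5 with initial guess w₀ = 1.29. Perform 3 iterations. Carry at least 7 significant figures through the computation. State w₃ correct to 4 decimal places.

Newton update: w ← w − f(w)/f'(w).
f'(w) = 5w⁴
w_0 = 1.290000: f = -5.927695, f' = 13.846144 → w_1 = 1.290000 - (-5.927695)/(13.846144) = 1.718112
w_1 = 1.718112: f = 5.471208, f' = 43.568788 → w_2 = 1.718112 - (5.471208)/(43.568788) = 1.592535
w_2 = 1.592535: f = 0.743428, f' = 32.160756 → w_3 = 1.592535 - (0.743428)/(32.160756) = 1.569419

1.5694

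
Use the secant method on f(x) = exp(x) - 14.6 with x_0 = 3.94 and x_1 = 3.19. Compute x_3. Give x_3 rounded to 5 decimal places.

f(x_0) = 36.818601, f(x_1) = 9.688427
x_2 = 3.190000 - (9.688427)·(3.190000 - 3.940000)/(9.688427 - (36.818601)) = 2.922168; f(x_2) = 3.981534
x_3 = 2.922168 - (3.981534)·(2.922168 - 3.190000)/(3.981534 - (9.688427)) = 2.735310; f(x_3) = 0.814519

2.73531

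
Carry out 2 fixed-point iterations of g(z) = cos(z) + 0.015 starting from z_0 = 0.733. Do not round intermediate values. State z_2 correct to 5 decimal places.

z_1 = g(0.733000) = 0.758170
z_2 = g(0.758170) = 0.741095

0.74110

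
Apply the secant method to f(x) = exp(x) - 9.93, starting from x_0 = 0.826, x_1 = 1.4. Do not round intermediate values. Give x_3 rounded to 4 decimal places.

1.8828

f(x_0) = -7.645836, f(x_1) = -5.874800
x_2 = 1.400000 - (-5.874800)·(1.400000 - 0.826000)/(-5.874800 - (-7.645836)) = 3.304046; f(x_2) = 17.292572
x_3 = 3.304046 - (17.292572)·(3.304046 - 1.400000)/(17.292572 - (-5.874800)) = 1.882830; f(x_3) = -3.357925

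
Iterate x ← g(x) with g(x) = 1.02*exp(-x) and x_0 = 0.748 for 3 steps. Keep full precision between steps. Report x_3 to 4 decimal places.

0.5436

x_1 = g(0.748000) = 0.482778
x_2 = g(0.482778) = 0.629408
x_3 = g(0.629408) = 0.543565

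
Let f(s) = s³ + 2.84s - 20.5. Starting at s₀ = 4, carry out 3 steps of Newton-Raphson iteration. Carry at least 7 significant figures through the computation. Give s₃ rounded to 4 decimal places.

Newton update: s ← s − f(s)/f'(s).
f'(s) = 3s² + 2.84
s_0 = 4.000000: f = 54.860000, f' = 50.840000 → s_1 = 4.000000 - (54.860000)/(50.840000) = 2.920928
s_1 = 2.920928: f = 12.716280, f' = 28.435468 → s_2 = 2.920928 - (12.716280)/(28.435468) = 2.473731
s_2 = 2.473731: f = 1.663000, f' = 21.198029 → s_3 = 2.473731 - (1.663000)/(21.198029) = 2.395280

2.3953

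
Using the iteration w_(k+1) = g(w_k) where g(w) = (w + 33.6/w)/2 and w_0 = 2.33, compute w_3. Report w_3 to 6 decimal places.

w_1 = g(2.330000) = 8.375300
w_2 = g(8.375300) = 6.193548
w_3 = g(6.193548) = 5.809274

5.809274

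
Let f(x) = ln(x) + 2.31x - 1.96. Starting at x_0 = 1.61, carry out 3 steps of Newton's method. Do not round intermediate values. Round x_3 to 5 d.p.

0.89602

Newton update: x ← x − f(x)/f'(x).
f'(x) = 1/x + 2.31
x_0 = 1.610000: f = 2.235334, f' = 2.931118 → x_1 = 1.610000 - (2.235334)/(2.931118) = 0.847378
x_1 = 0.847378: f = -0.168164, f' = 3.490110 → x_2 = 0.847378 - (-0.168164)/(3.490110) = 0.895561
x_2 = 0.895561: f = -0.001558, f' = 3.426618 → x_3 = 0.895561 - (-0.001558)/(3.426618) = 0.896016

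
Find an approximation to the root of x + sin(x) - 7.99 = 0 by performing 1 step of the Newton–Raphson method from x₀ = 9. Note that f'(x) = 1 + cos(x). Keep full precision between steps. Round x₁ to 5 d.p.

x_0 = 9.000000: f = 1.422118, f' = 0.088870 → x_1 = 9.000000 - (1.422118)/(0.088870) = -7.002281

-7.00228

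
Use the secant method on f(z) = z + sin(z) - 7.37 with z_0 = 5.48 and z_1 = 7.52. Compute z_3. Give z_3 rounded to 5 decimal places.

f(z_0) = -2.609572, f(z_1) = 1.094745
z_2 = 7.520000 - (1.094745)·(7.520000 - 5.480000)/(1.094745 - (-2.609572)) = 6.917114; f(z_2) = 0.139429
z_3 = 6.917114 - (0.139429)·(6.917114 - 7.520000)/(0.139429 - (1.094745)) = 6.829123; f(z_3) = -0.021658

6.82912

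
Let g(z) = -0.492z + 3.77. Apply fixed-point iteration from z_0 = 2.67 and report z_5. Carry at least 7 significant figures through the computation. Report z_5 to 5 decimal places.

2.52268

z_1 = g(2.670000) = 2.456360
z_2 = g(2.456360) = 2.561471
z_3 = g(2.561471) = 2.509756
z_4 = g(2.509756) = 2.535200
z_5 = g(2.535200) = 2.522682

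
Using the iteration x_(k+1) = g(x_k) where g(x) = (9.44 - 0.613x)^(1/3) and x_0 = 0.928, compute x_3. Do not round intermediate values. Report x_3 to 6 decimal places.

x_1 = g(0.928000) = 2.070108
x_2 = g(2.070108) = 2.014152
x_3 = g(2.014152) = 2.016966

2.016966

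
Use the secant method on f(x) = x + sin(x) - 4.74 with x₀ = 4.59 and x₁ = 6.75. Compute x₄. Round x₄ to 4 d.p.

f(x_0) = -1.142520, f(x_1) = 2.460044
x_2 = 6.750000 - (2.460044)·(6.750000 - 4.590000)/(2.460044 - (-1.142520)) = 5.275024; f(x_2) = -0.310828
x_3 = 5.275024 - (-0.310828)·(5.275024 - 6.750000)/(-0.310828 - (2.460044)) = 5.440483; f(x_3) = -0.045962
x_4 = 5.440483 - (-0.045962)·(5.440483 - 5.275024)/(-0.045962 - (-0.310828)) = 5.469194; f(x_4) = 0.002161

5.4692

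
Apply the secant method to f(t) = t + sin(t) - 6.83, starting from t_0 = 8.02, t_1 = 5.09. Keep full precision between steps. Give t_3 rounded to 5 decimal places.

6.54954

f(t_0) = 2.176251, f(t_1) = -2.669548
t_2 = 5.090000 - (-2.669548)·(5.090000 - 8.020000)/(-2.669548 - (2.176251)) = 6.704136; f(t_2) = 0.282763
t_3 = 6.704136 - (0.282763)·(6.704136 - 5.090000)/(0.282763 - (-2.669548)) = 6.549539; f(t_3) = -0.017246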